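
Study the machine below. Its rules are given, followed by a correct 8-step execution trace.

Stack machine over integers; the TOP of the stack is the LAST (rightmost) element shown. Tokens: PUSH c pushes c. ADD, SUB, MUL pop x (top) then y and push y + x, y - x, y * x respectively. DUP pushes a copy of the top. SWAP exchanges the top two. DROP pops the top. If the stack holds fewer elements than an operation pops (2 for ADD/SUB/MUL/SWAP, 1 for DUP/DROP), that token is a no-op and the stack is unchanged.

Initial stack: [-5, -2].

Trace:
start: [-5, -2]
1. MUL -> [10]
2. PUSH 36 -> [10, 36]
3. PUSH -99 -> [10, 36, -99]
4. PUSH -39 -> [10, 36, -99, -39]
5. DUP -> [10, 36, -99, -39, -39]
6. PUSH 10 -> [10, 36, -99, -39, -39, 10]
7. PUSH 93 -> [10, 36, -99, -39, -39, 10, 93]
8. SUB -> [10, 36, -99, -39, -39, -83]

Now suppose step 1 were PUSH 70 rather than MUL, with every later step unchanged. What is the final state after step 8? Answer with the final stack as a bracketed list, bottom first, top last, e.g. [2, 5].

[-5, -2, 70, 36, -99, -39, -39, -83]

(re-executing from step 1 with the substitution; state before step 1: [-5, -2])
1. PUSH 70 -> [-5, -2, 70]
2. PUSH 36 -> [-5, -2, 70, 36]
3. PUSH -99 -> [-5, -2, 70, 36, -99]
4. PUSH -39 -> [-5, -2, 70, 36, -99, -39]
5. DUP -> [-5, -2, 70, 36, -99, -39, -39]
6. PUSH 10 -> [-5, -2, 70, 36, -99, -39, -39, 10]
7. PUSH 93 -> [-5, -2, 70, 36, -99, -39, -39, 10, 93]
8. SUB -> [-5, -2, 70, 36, -99, -39, -39, -83]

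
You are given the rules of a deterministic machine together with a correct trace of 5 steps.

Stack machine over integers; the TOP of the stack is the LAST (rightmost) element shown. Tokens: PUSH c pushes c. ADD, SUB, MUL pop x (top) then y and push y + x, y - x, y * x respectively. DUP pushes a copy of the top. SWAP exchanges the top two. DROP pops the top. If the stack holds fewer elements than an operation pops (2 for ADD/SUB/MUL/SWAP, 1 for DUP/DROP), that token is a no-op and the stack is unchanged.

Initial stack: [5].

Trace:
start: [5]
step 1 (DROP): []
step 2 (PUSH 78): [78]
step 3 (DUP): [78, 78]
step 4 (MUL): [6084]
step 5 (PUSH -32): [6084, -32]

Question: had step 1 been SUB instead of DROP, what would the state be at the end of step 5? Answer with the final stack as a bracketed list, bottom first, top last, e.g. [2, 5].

(re-executing from step 1 with the substitution; state before step 1: [5])
step 1 (SUB): [5]
step 2 (PUSH 78): [5, 78]
step 3 (DUP): [5, 78, 78]
step 4 (MUL): [5, 6084]
step 5 (PUSH -32): [5, 6084, -32]

[5, 6084, -32]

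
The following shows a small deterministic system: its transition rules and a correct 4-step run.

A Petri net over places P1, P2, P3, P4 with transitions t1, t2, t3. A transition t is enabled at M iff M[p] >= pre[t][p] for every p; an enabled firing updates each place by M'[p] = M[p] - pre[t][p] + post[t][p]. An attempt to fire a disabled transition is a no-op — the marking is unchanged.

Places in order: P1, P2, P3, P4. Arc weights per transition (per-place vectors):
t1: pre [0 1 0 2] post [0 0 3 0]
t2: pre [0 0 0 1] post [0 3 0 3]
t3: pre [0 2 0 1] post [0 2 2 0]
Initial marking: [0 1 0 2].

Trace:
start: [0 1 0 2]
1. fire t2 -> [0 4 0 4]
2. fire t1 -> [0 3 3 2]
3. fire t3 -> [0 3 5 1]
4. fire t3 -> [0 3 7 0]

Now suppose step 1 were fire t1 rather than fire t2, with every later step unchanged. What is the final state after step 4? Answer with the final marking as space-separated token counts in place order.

0 0 3 0

(re-executing from step 1 with the substitution; state before step 1: [0 1 0 2])
1. fire t1 -> [0 0 3 0]
2. fire t1 -> [0 0 3 0]
3. fire t3 -> [0 0 3 0]
4. fire t3 -> [0 0 3 0]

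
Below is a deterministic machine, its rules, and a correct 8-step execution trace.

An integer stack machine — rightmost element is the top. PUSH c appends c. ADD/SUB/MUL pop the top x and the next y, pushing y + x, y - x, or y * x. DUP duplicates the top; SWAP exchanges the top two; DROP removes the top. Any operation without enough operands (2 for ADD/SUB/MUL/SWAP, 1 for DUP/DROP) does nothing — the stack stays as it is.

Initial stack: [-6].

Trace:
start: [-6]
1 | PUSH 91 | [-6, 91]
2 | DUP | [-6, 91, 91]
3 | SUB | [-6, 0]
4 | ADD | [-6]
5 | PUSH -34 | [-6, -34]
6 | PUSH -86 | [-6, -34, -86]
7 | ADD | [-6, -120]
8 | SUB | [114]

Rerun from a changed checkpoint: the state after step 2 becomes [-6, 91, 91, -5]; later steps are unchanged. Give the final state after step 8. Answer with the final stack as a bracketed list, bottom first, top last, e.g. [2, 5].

state after step 2 := [-6, 91, 91, -5]
3 | SUB | [-6, 91, 96]
4 | ADD | [-6, 187]
5 | PUSH -34 | [-6, 187, -34]
6 | PUSH -86 | [-6, 187, -34, -86]
7 | ADD | [-6, 187, -120]
8 | SUB | [-6, 307]

[-6, 307]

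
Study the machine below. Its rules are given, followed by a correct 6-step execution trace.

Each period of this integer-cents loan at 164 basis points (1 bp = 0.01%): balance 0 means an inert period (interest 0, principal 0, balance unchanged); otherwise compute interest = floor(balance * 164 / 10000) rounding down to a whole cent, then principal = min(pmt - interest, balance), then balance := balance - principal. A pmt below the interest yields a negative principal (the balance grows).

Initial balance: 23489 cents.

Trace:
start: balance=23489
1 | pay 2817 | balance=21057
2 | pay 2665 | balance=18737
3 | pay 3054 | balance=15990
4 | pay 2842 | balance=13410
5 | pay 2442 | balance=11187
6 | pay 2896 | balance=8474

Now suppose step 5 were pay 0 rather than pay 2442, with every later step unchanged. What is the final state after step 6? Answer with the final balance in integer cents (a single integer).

(re-executing from step 5 with the substitution; state before step 5: balance=13410)
5 | pay 0 | balance=13629
6 | pay 2896 | balance=10956

10956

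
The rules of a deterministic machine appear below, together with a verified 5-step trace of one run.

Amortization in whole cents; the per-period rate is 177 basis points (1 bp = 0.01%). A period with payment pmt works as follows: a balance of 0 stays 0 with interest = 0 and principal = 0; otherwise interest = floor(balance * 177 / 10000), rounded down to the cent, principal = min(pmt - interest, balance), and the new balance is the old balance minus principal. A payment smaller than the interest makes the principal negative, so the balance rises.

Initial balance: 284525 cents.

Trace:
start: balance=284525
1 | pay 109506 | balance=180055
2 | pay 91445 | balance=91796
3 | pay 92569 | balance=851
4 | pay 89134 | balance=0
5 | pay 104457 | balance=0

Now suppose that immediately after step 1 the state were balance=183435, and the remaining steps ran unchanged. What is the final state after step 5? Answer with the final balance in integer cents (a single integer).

state after step 1 := balance=183435
2 | pay 91445 | balance=95236
3 | pay 92569 | balance=4352
4 | pay 89134 | balance=0
5 | pay 104457 | balance=0

0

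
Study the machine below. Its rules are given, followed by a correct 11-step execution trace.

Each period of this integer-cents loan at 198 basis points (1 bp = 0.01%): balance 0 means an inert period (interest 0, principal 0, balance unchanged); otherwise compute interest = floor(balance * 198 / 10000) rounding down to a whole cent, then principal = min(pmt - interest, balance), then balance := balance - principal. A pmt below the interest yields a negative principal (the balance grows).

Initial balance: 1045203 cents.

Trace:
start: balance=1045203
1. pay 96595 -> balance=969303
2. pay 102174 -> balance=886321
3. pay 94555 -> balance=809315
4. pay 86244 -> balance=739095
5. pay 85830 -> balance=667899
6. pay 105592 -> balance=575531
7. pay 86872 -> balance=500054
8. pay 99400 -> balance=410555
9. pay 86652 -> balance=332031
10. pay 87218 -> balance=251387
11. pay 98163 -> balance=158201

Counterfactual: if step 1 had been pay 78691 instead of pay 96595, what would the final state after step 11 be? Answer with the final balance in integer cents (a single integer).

179981

(re-executing from step 1 with the substitution; state before step 1: balance=1045203)
1. pay 78691 -> balance=987207
2. pay 102174 -> balance=904579
3. pay 94555 -> balance=827934
4. pay 86244 -> balance=758083
5. pay 85830 -> balance=687263
6. pay 105592 -> balance=595278
7. pay 86872 -> balance=520192
8. pay 99400 -> balance=431091
9. pay 86652 -> balance=352974
10. pay 87218 -> balance=272744
11. pay 98163 -> balance=179981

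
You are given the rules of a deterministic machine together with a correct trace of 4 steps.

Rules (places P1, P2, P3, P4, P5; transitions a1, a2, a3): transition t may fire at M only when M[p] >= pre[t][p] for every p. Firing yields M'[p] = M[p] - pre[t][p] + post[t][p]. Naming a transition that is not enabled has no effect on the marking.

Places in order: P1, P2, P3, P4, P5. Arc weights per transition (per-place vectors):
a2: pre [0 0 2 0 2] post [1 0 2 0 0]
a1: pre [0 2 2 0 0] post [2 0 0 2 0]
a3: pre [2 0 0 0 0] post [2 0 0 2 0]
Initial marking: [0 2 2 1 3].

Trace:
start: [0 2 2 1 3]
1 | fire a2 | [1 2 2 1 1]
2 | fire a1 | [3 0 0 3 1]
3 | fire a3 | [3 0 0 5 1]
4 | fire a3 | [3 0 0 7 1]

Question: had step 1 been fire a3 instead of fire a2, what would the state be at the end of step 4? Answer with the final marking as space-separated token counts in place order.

2 0 0 7 3

(re-executing from step 1 with the substitution; state before step 1: [0 2 2 1 3])
1 | fire a3 | [0 2 2 1 3]
2 | fire a1 | [2 0 0 3 3]
3 | fire a3 | [2 0 0 5 3]
4 | fire a3 | [2 0 0 7 3]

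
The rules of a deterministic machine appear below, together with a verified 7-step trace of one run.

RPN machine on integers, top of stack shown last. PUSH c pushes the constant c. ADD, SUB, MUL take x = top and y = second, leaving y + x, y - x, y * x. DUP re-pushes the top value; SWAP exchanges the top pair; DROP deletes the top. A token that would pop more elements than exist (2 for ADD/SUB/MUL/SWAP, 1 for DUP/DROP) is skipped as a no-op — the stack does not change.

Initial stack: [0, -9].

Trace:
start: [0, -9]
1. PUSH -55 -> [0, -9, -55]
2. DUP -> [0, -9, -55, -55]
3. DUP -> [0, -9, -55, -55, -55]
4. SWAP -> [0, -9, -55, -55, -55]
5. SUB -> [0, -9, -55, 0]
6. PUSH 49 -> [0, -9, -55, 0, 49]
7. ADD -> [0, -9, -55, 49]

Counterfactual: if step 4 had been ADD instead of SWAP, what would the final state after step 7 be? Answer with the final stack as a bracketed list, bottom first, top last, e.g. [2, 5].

[0, -9, 104]

(re-executing from step 4 with the substitution; state before step 4: [0, -9, -55, -55, -55])
4. ADD -> [0, -9, -55, -110]
5. SUB -> [0, -9, 55]
6. PUSH 49 -> [0, -9, 55, 49]
7. ADD -> [0, -9, 104]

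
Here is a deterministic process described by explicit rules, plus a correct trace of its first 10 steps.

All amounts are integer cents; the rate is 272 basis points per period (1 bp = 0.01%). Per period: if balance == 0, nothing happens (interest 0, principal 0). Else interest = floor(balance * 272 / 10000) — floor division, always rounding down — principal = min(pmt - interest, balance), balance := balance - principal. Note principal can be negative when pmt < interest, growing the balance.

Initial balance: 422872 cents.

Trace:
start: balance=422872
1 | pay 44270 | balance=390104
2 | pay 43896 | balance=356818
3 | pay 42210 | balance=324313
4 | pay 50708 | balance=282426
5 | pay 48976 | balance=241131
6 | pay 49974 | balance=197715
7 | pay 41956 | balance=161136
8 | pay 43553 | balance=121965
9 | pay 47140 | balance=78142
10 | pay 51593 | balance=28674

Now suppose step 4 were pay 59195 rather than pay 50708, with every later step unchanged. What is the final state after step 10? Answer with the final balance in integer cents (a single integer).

18706

(re-executing from step 4 with the substitution; state before step 4: balance=324313)
4 | pay 59195 | balance=273939
5 | pay 48976 | balance=232414
6 | pay 49974 | balance=188761
7 | pay 41956 | balance=151939
8 | pay 43553 | balance=112518
9 | pay 47140 | balance=68438
10 | pay 51593 | balance=18706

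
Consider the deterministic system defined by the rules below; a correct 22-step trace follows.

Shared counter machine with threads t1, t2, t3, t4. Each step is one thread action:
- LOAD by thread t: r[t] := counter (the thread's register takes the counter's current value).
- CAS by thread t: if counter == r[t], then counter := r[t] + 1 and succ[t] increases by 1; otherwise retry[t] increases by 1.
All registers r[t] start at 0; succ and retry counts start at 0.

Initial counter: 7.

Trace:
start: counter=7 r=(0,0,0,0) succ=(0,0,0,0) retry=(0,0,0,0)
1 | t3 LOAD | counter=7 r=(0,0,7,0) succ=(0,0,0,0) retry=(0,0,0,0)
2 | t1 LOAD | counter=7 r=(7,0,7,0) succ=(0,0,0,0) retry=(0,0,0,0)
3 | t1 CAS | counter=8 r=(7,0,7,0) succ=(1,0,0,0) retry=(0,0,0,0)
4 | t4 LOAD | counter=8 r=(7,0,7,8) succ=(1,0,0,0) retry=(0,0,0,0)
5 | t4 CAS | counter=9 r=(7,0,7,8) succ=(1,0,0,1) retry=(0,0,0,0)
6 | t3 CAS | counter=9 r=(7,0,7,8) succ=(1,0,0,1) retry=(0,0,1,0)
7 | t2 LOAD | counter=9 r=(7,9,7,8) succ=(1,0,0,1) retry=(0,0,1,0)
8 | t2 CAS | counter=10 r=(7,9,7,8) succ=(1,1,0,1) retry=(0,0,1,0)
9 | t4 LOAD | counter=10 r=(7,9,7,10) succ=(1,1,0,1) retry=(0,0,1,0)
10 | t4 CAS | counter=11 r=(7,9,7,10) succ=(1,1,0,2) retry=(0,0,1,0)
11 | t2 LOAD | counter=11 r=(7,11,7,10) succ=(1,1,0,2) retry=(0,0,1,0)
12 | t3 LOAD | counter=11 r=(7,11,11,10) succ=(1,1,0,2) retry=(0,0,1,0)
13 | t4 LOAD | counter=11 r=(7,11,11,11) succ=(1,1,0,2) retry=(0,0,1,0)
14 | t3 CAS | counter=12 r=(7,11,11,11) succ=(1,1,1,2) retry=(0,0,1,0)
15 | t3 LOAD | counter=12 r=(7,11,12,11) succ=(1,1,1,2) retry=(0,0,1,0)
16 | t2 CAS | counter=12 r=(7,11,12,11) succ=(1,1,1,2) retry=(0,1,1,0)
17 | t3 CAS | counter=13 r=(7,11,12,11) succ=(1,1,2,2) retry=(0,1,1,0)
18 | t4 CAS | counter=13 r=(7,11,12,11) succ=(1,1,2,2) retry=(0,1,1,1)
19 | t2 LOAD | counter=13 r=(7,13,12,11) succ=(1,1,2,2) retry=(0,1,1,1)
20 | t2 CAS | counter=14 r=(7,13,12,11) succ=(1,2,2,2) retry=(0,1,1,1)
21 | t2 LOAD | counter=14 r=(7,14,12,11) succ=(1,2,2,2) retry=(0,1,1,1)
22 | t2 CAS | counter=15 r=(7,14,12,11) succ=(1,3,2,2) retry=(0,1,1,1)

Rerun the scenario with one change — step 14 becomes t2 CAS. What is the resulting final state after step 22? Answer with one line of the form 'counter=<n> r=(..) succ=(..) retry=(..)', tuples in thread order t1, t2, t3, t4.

counter=15 r=(7,14,12,11) succ=(1,4,1,2) retry=(0,1,1,1)

(re-executing from step 14 with the substitution; state before step 14: counter=11 r=(7,11,11,11) succ=(1,1,0,2) retry=(0,0,1,0))
14 | t2 CAS | counter=12 r=(7,11,11,11) succ=(1,2,0,2) retry=(0,0,1,0)
15 | t3 LOAD | counter=12 r=(7,11,12,11) succ=(1,2,0,2) retry=(0,0,1,0)
16 | t2 CAS | counter=12 r=(7,11,12,11) succ=(1,2,0,2) retry=(0,1,1,0)
17 | t3 CAS | counter=13 r=(7,11,12,11) succ=(1,2,1,2) retry=(0,1,1,0)
18 | t4 CAS | counter=13 r=(7,11,12,11) succ=(1,2,1,2) retry=(0,1,1,1)
19 | t2 LOAD | counter=13 r=(7,13,12,11) succ=(1,2,1,2) retry=(0,1,1,1)
20 | t2 CAS | counter=14 r=(7,13,12,11) succ=(1,3,1,2) retry=(0,1,1,1)
21 | t2 LOAD | counter=14 r=(7,14,12,11) succ=(1,3,1,2) retry=(0,1,1,1)
22 | t2 CAS | counter=15 r=(7,14,12,11) succ=(1,4,1,2) retry=(0,1,1,1)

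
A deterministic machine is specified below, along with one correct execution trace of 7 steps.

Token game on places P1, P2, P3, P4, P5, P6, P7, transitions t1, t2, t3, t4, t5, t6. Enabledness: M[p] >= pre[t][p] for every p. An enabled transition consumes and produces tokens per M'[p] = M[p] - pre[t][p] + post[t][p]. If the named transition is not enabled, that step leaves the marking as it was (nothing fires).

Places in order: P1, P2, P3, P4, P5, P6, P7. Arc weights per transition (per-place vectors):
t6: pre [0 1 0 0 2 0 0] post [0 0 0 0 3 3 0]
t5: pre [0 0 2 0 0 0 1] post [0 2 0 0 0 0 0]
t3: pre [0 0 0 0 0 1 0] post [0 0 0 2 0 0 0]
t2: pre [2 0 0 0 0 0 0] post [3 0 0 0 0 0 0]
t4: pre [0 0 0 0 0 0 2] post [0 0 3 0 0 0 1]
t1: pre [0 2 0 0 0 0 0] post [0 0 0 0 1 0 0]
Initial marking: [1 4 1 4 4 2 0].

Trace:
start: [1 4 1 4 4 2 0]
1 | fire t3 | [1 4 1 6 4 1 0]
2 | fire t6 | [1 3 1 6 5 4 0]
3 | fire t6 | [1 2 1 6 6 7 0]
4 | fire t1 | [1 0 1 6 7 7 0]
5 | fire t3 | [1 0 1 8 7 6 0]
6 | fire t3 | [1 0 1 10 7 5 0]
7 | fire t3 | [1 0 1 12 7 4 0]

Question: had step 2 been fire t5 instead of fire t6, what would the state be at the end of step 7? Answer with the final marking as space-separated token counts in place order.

1 1 1 12 6 1 0

(re-executing from step 2 with the substitution; state before step 2: [1 4 1 6 4 1 0])
2 | fire t5 | [1 4 1 6 4 1 0]
3 | fire t6 | [1 3 1 6 5 4 0]
4 | fire t1 | [1 1 1 6 6 4 0]
5 | fire t3 | [1 1 1 8 6 3 0]
6 | fire t3 | [1 1 1 10 6 2 0]
7 | fire t3 | [1 1 1 12 6 1 0]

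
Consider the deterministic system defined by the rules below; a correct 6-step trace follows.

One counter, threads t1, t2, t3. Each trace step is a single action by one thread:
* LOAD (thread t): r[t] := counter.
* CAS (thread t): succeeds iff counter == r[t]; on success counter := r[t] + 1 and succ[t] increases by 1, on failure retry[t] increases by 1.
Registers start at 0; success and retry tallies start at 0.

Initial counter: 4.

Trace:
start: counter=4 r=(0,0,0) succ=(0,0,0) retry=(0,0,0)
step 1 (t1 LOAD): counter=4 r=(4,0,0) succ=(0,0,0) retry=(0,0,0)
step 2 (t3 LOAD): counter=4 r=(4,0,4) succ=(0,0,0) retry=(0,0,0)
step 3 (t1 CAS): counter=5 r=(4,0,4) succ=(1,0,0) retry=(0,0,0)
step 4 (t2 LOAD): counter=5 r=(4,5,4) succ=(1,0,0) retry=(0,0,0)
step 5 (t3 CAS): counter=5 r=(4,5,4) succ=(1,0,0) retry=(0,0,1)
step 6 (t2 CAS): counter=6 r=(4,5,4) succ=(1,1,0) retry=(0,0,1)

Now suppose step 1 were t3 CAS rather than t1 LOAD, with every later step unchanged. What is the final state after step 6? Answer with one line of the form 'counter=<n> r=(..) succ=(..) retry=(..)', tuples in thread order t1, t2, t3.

counter=5 r=(0,4,4) succ=(0,0,1) retry=(1,1,1)

(re-executing from step 1 with the substitution; state before step 1: counter=4 r=(0,0,0) succ=(0,0,0) retry=(0,0,0))
step 1 (t3 CAS): counter=4 r=(0,0,0) succ=(0,0,0) retry=(0,0,1)
step 2 (t3 LOAD): counter=4 r=(0,0,4) succ=(0,0,0) retry=(0,0,1)
step 3 (t1 CAS): counter=4 r=(0,0,4) succ=(0,0,0) retry=(1,0,1)
step 4 (t2 LOAD): counter=4 r=(0,4,4) succ=(0,0,0) retry=(1,0,1)
step 5 (t3 CAS): counter=5 r=(0,4,4) succ=(0,0,1) retry=(1,0,1)
step 6 (t2 CAS): counter=5 r=(0,4,4) succ=(0,0,1) retry=(1,1,1)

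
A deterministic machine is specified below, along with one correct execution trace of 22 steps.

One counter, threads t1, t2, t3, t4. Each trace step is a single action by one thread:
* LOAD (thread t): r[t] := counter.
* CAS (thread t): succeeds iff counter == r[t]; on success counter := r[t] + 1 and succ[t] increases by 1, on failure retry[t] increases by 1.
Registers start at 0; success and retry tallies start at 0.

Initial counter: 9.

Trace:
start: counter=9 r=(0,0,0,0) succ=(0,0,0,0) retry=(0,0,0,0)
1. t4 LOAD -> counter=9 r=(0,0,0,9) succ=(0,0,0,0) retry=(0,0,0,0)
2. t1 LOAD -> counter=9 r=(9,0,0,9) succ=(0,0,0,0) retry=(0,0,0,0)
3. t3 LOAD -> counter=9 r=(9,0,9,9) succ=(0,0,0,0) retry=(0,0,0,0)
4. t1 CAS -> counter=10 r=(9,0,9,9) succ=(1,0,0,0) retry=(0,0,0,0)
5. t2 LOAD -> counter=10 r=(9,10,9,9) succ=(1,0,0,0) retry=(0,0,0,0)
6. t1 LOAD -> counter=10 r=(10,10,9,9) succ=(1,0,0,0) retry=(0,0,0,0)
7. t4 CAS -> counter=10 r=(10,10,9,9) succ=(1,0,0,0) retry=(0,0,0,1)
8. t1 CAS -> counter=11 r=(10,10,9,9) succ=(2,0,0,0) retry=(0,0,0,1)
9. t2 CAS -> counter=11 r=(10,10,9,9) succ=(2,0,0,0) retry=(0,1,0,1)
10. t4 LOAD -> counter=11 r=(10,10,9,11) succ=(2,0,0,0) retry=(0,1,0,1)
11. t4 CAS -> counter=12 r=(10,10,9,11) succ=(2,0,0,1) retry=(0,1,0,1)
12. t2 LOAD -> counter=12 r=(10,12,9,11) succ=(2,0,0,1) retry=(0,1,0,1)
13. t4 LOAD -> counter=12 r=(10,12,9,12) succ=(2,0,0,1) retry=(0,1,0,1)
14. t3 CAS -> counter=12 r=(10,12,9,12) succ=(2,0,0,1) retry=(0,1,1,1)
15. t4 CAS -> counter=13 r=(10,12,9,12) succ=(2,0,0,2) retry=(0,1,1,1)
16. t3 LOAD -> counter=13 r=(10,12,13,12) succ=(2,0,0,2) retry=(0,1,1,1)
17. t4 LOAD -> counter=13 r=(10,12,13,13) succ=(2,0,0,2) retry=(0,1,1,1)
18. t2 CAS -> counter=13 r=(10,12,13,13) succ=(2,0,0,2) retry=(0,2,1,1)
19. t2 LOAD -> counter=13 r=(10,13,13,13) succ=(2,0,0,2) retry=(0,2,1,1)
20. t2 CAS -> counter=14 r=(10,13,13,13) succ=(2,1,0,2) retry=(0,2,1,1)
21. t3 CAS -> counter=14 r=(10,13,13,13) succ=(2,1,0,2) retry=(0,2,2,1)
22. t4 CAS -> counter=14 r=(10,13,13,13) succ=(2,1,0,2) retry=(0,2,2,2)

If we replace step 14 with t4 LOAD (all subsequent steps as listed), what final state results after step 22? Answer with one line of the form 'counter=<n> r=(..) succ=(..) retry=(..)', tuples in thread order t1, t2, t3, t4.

counter=14 r=(10,13,13,13) succ=(2,1,0,2) retry=(0,2,1,2)

(re-executing from step 14 with the substitution; state before step 14: counter=12 r=(10,12,9,12) succ=(2,0,0,1) retry=(0,1,0,1))
14. t4 LOAD -> counter=12 r=(10,12,9,12) succ=(2,0,0,1) retry=(0,1,0,1)
15. t4 CAS -> counter=13 r=(10,12,9,12) succ=(2,0,0,2) retry=(0,1,0,1)
16. t3 LOAD -> counter=13 r=(10,12,13,12) succ=(2,0,0,2) retry=(0,1,0,1)
17. t4 LOAD -> counter=13 r=(10,12,13,13) succ=(2,0,0,2) retry=(0,1,0,1)
18. t2 CAS -> counter=13 r=(10,12,13,13) succ=(2,0,0,2) retry=(0,2,0,1)
19. t2 LOAD -> counter=13 r=(10,13,13,13) succ=(2,0,0,2) retry=(0,2,0,1)
20. t2 CAS -> counter=14 r=(10,13,13,13) succ=(2,1,0,2) retry=(0,2,0,1)
21. t3 CAS -> counter=14 r=(10,13,13,13) succ=(2,1,0,2) retry=(0,2,1,1)
22. t4 CAS -> counter=14 r=(10,13,13,13) succ=(2,1,0,2) retry=(0,2,1,2)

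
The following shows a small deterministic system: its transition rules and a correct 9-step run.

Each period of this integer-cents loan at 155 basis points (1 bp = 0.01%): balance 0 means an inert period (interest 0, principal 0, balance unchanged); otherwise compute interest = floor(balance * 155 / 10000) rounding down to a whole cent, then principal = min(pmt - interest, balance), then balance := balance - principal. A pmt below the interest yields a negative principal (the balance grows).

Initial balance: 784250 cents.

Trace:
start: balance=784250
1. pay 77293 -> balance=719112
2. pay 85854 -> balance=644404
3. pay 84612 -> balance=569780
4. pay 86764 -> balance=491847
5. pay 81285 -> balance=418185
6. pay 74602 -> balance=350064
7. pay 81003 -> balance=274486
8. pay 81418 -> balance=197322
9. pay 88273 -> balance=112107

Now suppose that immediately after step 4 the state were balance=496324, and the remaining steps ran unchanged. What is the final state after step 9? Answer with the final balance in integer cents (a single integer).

116944

state after step 4 := balance=496324
5. pay 81285 -> balance=422732
6. pay 74602 -> balance=354682
7. pay 81003 -> balance=279176
8. pay 81418 -> balance=202085
9. pay 88273 -> balance=116944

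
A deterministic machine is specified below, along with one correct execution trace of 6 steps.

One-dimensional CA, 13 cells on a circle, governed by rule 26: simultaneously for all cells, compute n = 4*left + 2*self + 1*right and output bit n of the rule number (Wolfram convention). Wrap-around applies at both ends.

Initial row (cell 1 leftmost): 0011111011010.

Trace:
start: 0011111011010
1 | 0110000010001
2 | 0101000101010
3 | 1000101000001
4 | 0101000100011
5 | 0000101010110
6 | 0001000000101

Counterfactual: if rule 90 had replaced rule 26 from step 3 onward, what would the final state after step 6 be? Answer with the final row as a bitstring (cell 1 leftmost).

(re-executing steps 3..6 under rule 90; state before step 3: 0101000101010)
3 | 1000101000001
4 | 1101000100011
5 | 0100101010110
6 | 1011000000111

1011000000111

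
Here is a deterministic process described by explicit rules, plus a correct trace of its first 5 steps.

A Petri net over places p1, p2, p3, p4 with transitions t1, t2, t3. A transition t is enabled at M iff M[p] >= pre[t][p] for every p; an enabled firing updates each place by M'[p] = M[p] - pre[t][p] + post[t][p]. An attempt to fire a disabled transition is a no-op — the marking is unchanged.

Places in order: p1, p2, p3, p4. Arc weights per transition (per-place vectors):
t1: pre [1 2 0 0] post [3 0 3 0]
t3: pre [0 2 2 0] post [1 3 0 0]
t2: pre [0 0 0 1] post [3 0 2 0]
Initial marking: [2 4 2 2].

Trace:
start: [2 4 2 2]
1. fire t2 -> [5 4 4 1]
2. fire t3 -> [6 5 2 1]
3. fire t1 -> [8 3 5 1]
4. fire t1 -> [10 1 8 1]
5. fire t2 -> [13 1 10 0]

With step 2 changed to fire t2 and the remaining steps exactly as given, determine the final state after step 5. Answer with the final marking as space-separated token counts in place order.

12 0 12 0

(re-executing from step 2 with the substitution; state before step 2: [5 4 4 1])
2. fire t2 -> [8 4 6 0]
3. fire t1 -> [10 2 9 0]
4. fire t1 -> [12 0 12 0]
5. fire t2 -> [12 0 12 0]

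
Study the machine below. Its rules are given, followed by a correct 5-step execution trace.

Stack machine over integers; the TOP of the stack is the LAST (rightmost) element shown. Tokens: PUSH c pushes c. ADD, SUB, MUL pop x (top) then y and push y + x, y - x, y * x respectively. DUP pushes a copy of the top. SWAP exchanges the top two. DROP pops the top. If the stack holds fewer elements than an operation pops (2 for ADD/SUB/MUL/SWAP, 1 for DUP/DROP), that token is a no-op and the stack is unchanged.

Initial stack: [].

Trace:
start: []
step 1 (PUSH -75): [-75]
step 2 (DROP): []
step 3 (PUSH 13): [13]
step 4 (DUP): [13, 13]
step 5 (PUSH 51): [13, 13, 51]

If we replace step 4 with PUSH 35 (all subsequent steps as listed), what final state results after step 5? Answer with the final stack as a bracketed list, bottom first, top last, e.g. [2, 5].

[13, 35, 51]

(re-executing from step 4 with the substitution; state before step 4: [13])
step 4 (PUSH 35): [13, 35]
step 5 (PUSH 51): [13, 35, 51]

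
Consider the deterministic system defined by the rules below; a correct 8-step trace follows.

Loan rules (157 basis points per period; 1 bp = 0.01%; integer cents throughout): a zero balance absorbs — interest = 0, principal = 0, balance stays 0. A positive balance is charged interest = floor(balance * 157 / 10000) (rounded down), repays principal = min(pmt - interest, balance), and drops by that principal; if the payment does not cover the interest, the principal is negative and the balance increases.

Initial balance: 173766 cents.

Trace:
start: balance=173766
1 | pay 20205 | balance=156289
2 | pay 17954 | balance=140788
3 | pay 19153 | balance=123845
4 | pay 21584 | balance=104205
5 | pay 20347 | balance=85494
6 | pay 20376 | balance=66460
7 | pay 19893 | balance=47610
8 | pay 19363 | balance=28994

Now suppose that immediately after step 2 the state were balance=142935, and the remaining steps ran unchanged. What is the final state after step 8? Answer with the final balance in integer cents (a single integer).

state after step 2 := balance=142935
3 | pay 19153 | balance=126026
4 | pay 21584 | balance=106420
5 | pay 20347 | balance=87743
6 | pay 20376 | balance=68744
7 | pay 19893 | balance=49930
8 | pay 19363 | balance=31350

31350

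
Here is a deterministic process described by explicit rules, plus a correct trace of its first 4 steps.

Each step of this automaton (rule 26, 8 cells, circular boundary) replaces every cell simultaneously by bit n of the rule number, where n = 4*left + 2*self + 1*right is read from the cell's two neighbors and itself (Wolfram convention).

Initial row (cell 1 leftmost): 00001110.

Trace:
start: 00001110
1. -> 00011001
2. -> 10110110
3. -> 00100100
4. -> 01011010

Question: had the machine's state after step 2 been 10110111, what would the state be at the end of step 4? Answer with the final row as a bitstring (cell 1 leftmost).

state after step 2 := 10110111
3. -> 00100100
4. -> 01011010

01011010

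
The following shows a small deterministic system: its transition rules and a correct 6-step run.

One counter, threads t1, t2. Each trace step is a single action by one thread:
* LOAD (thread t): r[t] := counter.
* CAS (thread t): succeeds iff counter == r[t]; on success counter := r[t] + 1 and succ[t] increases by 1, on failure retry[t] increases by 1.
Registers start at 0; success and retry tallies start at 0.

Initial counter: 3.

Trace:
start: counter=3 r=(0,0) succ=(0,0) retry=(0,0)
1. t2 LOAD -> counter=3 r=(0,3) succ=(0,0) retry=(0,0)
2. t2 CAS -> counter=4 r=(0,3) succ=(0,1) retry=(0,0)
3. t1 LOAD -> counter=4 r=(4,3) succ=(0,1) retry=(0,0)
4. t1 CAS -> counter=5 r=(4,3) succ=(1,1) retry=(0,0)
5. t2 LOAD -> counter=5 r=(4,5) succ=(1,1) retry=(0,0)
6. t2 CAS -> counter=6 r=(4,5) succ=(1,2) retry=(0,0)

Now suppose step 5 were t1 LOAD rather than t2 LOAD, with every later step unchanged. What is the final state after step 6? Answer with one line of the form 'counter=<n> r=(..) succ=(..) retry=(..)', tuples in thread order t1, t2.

counter=5 r=(5,3) succ=(1,1) retry=(0,1)

(re-executing from step 5 with the substitution; state before step 5: counter=5 r=(4,3) succ=(1,1) retry=(0,0))
5. t1 LOAD -> counter=5 r=(5,3) succ=(1,1) retry=(0,0)
6. t2 CAS -> counter=5 r=(5,3) succ=(1,1) retry=(0,1)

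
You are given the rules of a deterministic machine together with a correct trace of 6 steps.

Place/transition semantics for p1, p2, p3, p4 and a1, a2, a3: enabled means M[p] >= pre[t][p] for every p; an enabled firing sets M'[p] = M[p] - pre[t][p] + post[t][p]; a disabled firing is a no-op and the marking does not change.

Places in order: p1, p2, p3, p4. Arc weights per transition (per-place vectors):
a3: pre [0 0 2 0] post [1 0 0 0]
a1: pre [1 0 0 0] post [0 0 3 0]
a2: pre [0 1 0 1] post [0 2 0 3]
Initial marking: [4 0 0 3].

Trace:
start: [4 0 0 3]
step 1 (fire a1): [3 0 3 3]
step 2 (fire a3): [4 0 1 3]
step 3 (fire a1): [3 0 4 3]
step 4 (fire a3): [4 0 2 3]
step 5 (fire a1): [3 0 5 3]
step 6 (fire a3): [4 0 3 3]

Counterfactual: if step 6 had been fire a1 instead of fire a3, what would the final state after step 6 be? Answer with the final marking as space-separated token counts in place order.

(re-executing from step 6 with the substitution; state before step 6: [3 0 5 3])
step 6 (fire a1): [2 0 8 3]

2 0 8 3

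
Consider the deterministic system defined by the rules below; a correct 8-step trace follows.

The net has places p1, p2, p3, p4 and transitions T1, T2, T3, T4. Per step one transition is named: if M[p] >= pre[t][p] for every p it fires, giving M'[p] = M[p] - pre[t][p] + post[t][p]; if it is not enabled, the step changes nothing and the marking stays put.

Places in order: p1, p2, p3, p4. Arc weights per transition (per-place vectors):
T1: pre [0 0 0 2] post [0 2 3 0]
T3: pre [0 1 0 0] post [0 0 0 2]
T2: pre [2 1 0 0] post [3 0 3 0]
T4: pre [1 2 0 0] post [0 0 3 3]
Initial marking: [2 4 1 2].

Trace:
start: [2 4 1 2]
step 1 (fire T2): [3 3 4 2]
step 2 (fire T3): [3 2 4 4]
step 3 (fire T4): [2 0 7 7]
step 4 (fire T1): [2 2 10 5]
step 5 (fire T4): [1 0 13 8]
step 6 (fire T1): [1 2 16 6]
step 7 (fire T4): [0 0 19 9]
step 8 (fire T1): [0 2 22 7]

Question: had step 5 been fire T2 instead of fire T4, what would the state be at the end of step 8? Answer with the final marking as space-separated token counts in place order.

(re-executing from step 5 with the substitution; state before step 5: [2 2 10 5])
step 5 (fire T2): [3 1 13 5]
step 6 (fire T1): [3 3 16 3]
step 7 (fire T4): [2 1 19 6]
step 8 (fire T1): [2 3 22 4]

2 3 22 4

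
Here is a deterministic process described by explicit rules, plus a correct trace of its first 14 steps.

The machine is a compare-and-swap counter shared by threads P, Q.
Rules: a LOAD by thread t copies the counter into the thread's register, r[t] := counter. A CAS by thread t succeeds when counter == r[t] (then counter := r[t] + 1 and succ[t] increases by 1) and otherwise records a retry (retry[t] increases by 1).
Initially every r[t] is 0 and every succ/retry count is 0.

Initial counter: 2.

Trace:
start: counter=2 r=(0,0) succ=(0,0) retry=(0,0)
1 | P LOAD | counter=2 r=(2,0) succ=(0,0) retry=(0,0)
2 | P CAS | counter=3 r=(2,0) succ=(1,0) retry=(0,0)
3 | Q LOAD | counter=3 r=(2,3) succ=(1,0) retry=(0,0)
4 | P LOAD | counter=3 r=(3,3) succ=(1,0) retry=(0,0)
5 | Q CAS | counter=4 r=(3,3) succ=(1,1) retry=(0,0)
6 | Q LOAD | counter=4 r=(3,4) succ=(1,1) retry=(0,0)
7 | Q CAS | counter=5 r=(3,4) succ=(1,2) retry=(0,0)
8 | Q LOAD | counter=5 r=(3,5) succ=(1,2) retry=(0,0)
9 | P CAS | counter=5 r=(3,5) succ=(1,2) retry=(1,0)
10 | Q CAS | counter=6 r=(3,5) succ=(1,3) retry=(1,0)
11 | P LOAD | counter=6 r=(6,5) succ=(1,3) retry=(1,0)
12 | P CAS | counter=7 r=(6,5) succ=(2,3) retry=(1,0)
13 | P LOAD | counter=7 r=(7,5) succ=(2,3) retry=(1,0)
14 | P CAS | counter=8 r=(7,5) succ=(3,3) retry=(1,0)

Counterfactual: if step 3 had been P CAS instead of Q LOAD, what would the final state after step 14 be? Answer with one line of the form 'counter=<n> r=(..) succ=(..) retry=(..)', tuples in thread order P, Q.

(re-executing from step 3 with the substitution; state before step 3: counter=3 r=(2,0) succ=(1,0) retry=(0,0))
3 | P CAS | counter=3 r=(2,0) succ=(1,0) retry=(1,0)
4 | P LOAD | counter=3 r=(3,0) succ=(1,0) retry=(1,0)
5 | Q CAS | counter=3 r=(3,0) succ=(1,0) retry=(1,1)
6 | Q LOAD | counter=3 r=(3,3) succ=(1,0) retry=(1,1)
7 | Q CAS | counter=4 r=(3,3) succ=(1,1) retry=(1,1)
8 | Q LOAD | counter=4 r=(3,4) succ=(1,1) retry=(1,1)
9 | P CAS | counter=4 r=(3,4) succ=(1,1) retry=(2,1)
10 | Q CAS | counter=5 r=(3,4) succ=(1,2) retry=(2,1)
11 | P LOAD | counter=5 r=(5,4) succ=(1,2) retry=(2,1)
12 | P CAS | counter=6 r=(5,4) succ=(2,2) retry=(2,1)
13 | P LOAD | counter=6 r=(6,4) succ=(2,2) retry=(2,1)
14 | P CAS | counter=7 r=(6,4) succ=(3,2) retry=(2,1)

counter=7 r=(6,4) succ=(3,2) retry=(2,1)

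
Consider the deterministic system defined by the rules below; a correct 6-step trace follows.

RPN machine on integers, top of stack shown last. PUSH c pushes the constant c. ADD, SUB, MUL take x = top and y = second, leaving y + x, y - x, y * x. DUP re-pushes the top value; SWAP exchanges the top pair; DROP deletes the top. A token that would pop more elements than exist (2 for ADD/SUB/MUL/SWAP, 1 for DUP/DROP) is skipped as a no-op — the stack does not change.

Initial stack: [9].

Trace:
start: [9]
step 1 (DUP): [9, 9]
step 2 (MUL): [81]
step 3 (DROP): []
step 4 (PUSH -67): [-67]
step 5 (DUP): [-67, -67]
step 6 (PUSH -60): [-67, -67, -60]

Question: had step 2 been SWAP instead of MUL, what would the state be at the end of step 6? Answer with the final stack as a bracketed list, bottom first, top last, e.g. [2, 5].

(re-executing from step 2 with the substitution; state before step 2: [9, 9])
step 2 (SWAP): [9, 9]
step 3 (DROP): [9]
step 4 (PUSH -67): [9, -67]
step 5 (DUP): [9, -67, -67]
step 6 (PUSH -60): [9, -67, -67, -60]

[9, -67, -67, -60]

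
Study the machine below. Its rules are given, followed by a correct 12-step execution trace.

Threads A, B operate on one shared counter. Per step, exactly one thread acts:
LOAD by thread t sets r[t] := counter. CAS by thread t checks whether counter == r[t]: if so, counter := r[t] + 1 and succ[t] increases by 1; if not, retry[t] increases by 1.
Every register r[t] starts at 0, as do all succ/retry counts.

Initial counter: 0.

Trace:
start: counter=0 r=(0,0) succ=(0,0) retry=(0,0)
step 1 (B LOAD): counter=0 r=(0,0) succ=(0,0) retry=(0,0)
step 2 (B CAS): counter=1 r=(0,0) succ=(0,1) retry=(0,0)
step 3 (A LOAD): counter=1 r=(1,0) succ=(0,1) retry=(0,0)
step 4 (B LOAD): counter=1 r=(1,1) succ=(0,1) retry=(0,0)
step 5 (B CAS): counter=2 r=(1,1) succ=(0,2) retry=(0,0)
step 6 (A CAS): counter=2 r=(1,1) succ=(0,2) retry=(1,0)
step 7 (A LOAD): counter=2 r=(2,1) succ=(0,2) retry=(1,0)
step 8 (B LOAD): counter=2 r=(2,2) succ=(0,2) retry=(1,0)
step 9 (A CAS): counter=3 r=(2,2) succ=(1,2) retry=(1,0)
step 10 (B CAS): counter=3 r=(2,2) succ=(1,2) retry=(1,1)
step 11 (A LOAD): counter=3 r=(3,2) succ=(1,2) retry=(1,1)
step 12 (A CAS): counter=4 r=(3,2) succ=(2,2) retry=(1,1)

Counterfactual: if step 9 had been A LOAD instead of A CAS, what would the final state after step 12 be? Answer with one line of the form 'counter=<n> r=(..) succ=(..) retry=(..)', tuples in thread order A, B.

(re-executing from step 9 with the substitution; state before step 9: counter=2 r=(2,2) succ=(0,2) retry=(1,0))
step 9 (A LOAD): counter=2 r=(2,2) succ=(0,2) retry=(1,0)
step 10 (B CAS): counter=3 r=(2,2) succ=(0,3) retry=(1,0)
step 11 (A LOAD): counter=3 r=(3,2) succ=(0,3) retry=(1,0)
step 12 (A CAS): counter=4 r=(3,2) succ=(1,3) retry=(1,0)

counter=4 r=(3,2) succ=(1,3) retry=(1,0)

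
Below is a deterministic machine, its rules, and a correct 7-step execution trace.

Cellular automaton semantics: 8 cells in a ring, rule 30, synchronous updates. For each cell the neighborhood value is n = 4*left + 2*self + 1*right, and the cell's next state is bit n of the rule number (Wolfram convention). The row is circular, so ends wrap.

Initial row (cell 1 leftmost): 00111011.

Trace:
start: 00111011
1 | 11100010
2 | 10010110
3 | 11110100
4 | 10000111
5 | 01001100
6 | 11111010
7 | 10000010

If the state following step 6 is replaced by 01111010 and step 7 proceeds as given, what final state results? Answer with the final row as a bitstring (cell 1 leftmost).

state after step 6 := 01111010
7 | 11000011

11000011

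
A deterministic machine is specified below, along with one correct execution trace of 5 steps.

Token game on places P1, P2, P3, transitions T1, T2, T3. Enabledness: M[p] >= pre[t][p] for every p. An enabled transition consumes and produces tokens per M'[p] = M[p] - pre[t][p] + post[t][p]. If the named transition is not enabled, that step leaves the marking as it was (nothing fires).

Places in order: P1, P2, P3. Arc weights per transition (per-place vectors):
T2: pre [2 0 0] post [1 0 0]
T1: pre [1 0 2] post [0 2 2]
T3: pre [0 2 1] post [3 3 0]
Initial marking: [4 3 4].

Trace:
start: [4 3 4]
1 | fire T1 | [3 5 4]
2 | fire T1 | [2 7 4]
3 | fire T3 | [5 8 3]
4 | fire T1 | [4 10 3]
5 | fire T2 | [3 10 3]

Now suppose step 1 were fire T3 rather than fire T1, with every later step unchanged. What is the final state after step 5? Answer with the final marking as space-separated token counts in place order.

(re-executing from step 1 with the substitution; state before step 1: [4 3 4])
1 | fire T3 | [7 4 3]
2 | fire T1 | [6 6 3]
3 | fire T3 | [9 7 2]
4 | fire T1 | [8 9 2]
5 | fire T2 | [7 9 2]

7 9 2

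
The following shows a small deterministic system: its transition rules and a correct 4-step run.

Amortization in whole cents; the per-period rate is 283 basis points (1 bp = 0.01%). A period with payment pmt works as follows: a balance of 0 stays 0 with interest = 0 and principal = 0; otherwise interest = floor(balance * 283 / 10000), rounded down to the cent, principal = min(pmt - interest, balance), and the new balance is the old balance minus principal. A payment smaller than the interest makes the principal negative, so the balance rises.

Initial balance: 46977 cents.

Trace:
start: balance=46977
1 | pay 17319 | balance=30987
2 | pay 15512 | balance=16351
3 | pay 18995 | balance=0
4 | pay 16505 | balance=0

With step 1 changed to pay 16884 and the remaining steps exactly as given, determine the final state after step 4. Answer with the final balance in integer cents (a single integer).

0

(re-executing from step 1 with the substitution; state before step 1: balance=46977)
1 | pay 16884 | balance=31422
2 | pay 15512 | balance=16799
3 | pay 18995 | balance=0
4 | pay 16505 | balance=0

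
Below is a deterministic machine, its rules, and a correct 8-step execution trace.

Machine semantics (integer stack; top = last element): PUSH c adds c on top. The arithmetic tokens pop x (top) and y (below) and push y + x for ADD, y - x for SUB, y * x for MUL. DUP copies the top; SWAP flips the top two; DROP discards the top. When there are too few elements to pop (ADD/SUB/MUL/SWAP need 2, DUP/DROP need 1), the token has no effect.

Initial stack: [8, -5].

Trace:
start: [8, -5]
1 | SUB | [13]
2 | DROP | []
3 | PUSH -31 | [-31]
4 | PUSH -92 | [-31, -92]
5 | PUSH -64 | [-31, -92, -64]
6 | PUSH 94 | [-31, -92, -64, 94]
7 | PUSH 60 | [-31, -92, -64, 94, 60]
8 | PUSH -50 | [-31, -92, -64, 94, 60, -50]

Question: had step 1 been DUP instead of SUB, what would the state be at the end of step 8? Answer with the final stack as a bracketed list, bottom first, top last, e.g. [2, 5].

[8, -5, -31, -92, -64, 94, 60, -50]

(re-executing from step 1 with the substitution; state before step 1: [8, -5])
1 | DUP | [8, -5, -5]
2 | DROP | [8, -5]
3 | PUSH -31 | [8, -5, -31]
4 | PUSH -92 | [8, -5, -31, -92]
5 | PUSH -64 | [8, -5, -31, -92, -64]
6 | PUSH 94 | [8, -5, -31, -92, -64, 94]
7 | PUSH 60 | [8, -5, -31, -92, -64, 94, 60]
8 | PUSH -50 | [8, -5, -31, -92, -64, 94, 60, -50]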